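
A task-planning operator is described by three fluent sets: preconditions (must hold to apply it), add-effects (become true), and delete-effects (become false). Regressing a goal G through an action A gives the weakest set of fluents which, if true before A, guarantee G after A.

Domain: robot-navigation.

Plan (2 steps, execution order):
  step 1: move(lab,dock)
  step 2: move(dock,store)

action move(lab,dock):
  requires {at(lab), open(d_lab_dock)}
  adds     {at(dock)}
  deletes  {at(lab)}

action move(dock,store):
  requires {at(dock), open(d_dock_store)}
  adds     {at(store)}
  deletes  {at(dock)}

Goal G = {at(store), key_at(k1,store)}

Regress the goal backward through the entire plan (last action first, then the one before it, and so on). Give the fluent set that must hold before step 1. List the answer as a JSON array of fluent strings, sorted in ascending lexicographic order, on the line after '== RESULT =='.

Regress step by step:
  through step 2 (move(dock,store)): drop {at(store)}, keep {key_at(k1,store)}, require {at(dock), open(d_dock_store)}
    → {at(dock), key_at(k1,store), open(d_dock_store)}
  through step 1 (move(lab,dock)): drop {at(dock)}, keep {key_at(k1,store), open(d_dock_store)}, require {at(lab), open(d_lab_dock)}
    → {at(lab), key_at(k1,store), open(d_dock_store), open(d_lab_dock)}

== RESULT ==
["at(lab)", "key_at(k1,store)", "open(d_dock_store)", "open(d_lab_dock)"]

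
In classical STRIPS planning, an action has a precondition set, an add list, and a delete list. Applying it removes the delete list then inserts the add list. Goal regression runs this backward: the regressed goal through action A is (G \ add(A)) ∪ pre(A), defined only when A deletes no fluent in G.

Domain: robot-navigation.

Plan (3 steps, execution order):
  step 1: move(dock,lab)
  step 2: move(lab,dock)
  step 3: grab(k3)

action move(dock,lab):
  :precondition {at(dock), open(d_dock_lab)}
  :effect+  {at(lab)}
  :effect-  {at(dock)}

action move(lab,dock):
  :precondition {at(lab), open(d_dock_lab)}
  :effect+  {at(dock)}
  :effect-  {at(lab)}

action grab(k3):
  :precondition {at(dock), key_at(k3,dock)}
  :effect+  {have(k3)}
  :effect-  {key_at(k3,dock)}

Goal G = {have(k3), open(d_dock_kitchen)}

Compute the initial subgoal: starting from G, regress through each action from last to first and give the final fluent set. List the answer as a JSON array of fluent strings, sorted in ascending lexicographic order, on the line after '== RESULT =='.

Regress step by step:
  through step 3 (grab(k3)): drop {have(k3)}, keep {open(d_dock_kitchen)}, require {at(dock), key_at(k3,dock)}
    → {at(dock), key_at(k3,dock), open(d_dock_kitchen)}
  through step 2 (move(lab,dock)): drop {at(dock)}, keep {key_at(k3,dock), open(d_dock_kitchen)}, require {at(lab), open(d_dock_lab)}
    → {at(lab), key_at(k3,dock), open(d_dock_kitchen), open(d_dock_lab)}
  through step 1 (move(dock,lab)): drop {at(lab)}, keep {key_at(k3,dock), open(d_dock_kitchen), open(d_dock_lab)}, require {at(dock), open(d_dock_lab)}
    → {at(dock), key_at(k3,dock), open(d_dock_kitchen), open(d_dock_lab)}

== RESULT ==
["at(dock)", "key_at(k3,dock)", "open(d_dock_kitchen)", "open(d_dock_lab)"]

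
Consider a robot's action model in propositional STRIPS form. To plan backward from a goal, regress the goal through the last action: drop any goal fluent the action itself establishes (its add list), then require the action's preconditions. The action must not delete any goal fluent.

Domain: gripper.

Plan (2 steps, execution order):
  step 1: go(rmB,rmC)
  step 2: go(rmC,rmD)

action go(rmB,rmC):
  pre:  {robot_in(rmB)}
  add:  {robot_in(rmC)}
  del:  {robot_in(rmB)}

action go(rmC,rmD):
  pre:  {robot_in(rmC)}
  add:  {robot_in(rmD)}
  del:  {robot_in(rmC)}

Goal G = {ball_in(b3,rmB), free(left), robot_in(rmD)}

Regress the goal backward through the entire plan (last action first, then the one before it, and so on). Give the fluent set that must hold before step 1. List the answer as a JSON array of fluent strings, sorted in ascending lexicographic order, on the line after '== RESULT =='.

Work backward from the goal:
  through step 2 (go(rmC,rmD)): drop {robot_in(rmD)}, keep {ball_in(b3,rmB), free(left)}, require {robot_in(rmC)}
    → {ball_in(b3,rmB), free(left), robot_in(rmC)}
  through step 1 (go(rmB,rmC)): drop {robot_in(rmC)}, keep {ball_in(b3,rmB), free(left)}, require {robot_in(rmB)}
    → {ball_in(b3,rmB), free(left), robot_in(rmB)}

== RESULT ==
["ball_in(b3,rmB)", "free(left)", "robot_in(rmB)"]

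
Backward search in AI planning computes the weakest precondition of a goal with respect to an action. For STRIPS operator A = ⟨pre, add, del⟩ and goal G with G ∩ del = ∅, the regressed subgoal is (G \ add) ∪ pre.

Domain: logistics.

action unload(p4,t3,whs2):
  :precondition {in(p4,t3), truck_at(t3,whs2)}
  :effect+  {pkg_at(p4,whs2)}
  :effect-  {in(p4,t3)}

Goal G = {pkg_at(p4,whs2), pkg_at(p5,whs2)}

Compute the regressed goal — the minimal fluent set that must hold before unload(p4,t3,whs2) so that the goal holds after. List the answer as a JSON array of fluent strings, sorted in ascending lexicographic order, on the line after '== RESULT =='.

Regress:
  G ∩ del = {}  (empty — regression defined)
  G \ add = {pkg_at(p4,whs2), pkg_at(p5,whs2)} \ {pkg_at(p4,whs2)} = {pkg_at(p5,whs2)}
  ∪ pre   = {pkg_at(p5,whs2)} ∪ {in(p4,t3), truck_at(t3,whs2)}
          = {in(p4,t3), pkg_at(p5,whs2), truck_at(t3,whs2)}

== RESULT ==
["in(p4,t3)", "pkg_at(p5,whs2)", "truck_at(t3,whs2)"]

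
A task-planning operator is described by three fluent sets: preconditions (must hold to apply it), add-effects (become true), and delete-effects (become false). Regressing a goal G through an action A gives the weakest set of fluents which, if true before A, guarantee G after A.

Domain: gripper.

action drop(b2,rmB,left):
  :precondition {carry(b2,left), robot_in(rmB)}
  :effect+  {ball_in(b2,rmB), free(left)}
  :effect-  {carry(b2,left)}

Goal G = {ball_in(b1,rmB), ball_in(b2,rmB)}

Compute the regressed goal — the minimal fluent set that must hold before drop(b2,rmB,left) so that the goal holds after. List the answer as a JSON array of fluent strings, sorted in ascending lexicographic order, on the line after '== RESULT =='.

Regress:
  G ∩ del = {}  (empty — regression defined)
  G \ add = {ball_in(b1,rmB), ball_in(b2,rmB)} \ {ball_in(b2,rmB), free(left)} = {ball_in(b1,rmB)}
  ∪ pre   = {ball_in(b1,rmB)} ∪ {carry(b2,left), robot_in(rmB)}
          = {ball_in(b1,rmB), carry(b2,left), robot_in(rmB)}

== RESULT ==
["ball_in(b1,rmB)", "carry(b2,left)", "robot_in(rmB)"]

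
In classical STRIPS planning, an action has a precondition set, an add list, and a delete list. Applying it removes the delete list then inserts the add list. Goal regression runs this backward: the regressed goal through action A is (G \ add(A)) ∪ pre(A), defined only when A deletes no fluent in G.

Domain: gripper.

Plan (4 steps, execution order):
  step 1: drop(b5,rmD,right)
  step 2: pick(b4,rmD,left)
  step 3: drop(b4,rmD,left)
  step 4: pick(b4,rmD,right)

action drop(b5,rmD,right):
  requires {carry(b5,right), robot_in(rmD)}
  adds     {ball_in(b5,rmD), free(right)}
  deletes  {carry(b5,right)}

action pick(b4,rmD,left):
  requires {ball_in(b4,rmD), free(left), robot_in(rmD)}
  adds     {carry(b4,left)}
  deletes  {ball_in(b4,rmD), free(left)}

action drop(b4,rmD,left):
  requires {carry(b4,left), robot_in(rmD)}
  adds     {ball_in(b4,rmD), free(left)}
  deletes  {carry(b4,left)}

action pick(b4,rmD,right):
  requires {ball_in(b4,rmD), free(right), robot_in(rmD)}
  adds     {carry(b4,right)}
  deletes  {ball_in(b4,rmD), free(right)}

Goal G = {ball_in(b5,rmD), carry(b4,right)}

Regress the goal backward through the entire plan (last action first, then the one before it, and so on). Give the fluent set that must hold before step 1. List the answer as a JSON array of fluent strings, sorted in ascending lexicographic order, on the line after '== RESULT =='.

Regress step by step:
  through step 4 (pick(b4,rmD,right)): drop {carry(b4,right)}, keep {ball_in(b5,rmD)}, require {ball_in(b4,rmD), free(right), robot_in(rmD)}
    → {ball_in(b4,rmD), ball_in(b5,rmD), free(right), robot_in(rmD)}
  through step 3 (drop(b4,rmD,left)): drop {ball_in(b4,rmD)}, keep {ball_in(b5,rmD), free(right), robot_in(rmD)}, require {carry(b4,left), robot_in(rmD)}
    → {ball_in(b5,rmD), carry(b4,left), free(right), robot_in(rmD)}
  through step 2 (pick(b4,rmD,left)): drop {carry(b4,left)}, keep {ball_in(b5,rmD), free(right), robot_in(rmD)}, require {ball_in(b4,rmD), free(left), robot_in(rmD)}
    → {ball_in(b4,rmD), ball_in(b5,rmD), free(left), free(right), robot_in(rmD)}
  through step 1 (drop(b5,rmD,right)): drop {ball_in(b5,rmD), free(right)}, keep {ball_in(b4,rmD), free(left), robot_in(rmD)}, require {carry(b5,right), robot_in(rmD)}
    → {ball_in(b4,rmD), carry(b5,right), free(left), robot_in(rmD)}

== RESULT ==
["ball_in(b4,rmD)", "carry(b5,right)", "free(left)", "robot_in(rmD)"]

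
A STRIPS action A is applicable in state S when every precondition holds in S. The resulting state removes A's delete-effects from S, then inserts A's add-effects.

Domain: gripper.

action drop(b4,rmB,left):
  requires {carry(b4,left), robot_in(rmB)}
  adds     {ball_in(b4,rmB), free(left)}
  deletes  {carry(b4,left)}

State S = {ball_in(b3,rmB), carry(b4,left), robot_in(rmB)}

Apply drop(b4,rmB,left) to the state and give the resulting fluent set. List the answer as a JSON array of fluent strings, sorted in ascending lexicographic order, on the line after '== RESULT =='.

Progress:
  pre ⊆ S: {carry(b4,left), robot_in(rmB)} ⊆ S  — applicable
  S \ del = {ball_in(b3,rmB), robot_in(rmB)}
  ∪ add   = {ball_in(b3,rmB), ball_in(b4,rmB), free(left), robot_in(rmB)}

== RESULT ==
["ball_in(b3,rmB)", "ball_in(b4,rmB)", "free(left)", "robot_in(rmB)"]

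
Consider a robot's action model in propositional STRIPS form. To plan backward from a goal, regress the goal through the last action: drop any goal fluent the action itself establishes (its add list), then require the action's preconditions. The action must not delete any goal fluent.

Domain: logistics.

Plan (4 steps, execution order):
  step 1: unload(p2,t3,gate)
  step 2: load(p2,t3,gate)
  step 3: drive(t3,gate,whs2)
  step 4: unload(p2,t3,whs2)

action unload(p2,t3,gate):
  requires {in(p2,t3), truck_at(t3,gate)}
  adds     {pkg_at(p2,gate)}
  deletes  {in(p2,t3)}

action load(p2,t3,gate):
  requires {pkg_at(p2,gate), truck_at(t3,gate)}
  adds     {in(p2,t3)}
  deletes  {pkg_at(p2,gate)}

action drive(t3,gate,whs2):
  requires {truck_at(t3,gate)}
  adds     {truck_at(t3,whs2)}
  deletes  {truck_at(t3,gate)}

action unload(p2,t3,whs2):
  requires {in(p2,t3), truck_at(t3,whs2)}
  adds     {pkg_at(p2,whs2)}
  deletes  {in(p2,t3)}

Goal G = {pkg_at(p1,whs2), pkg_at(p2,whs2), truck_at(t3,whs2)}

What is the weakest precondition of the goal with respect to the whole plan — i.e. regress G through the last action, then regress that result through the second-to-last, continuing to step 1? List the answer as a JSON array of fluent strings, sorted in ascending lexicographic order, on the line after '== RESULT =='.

Regress step by step:
  through step 4 (unload(p2,t3,whs2)): drop {pkg_at(p2,whs2)}, keep {pkg_at(p1,whs2), truck_at(t3,whs2)}, require {in(p2,t3), truck_at(t3,whs2)}
    → {in(p2,t3), pkg_at(p1,whs2), truck_at(t3,whs2)}
  through step 3 (drive(t3,gate,whs2)): drop {truck_at(t3,whs2)}, keep {in(p2,t3), pkg_at(p1,whs2)}, require {truck_at(t3,gate)}
    → {in(p2,t3), pkg_at(p1,whs2), truck_at(t3,gate)}
  through step 2 (load(p2,t3,gate)): drop {in(p2,t3)}, keep {pkg_at(p1,whs2), truck_at(t3,gate)}, require {pkg_at(p2,gate), truck_at(t3,gate)}
    → {pkg_at(p1,whs2), pkg_at(p2,gate), truck_at(t3,gate)}
  through step 1 (unload(p2,t3,gate)): drop {pkg_at(p2,gate)}, keep {pkg_at(p1,whs2), truck_at(t3,gate)}, require {in(p2,t3), truck_at(t3,gate)}
    → {in(p2,t3), pkg_at(p1,whs2), truck_at(t3,gate)}

== RESULT ==
["in(p2,t3)", "pkg_at(p1,whs2)", "truck_at(t3,gate)"]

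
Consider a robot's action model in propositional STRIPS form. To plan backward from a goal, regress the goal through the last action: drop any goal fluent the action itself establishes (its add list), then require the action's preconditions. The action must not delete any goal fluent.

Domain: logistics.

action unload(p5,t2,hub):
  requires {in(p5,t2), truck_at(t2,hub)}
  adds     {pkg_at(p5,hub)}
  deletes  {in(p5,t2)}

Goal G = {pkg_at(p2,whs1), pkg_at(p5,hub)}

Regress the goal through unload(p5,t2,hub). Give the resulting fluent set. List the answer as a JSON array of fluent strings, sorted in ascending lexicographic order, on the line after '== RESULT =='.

Compute (G \ add) ∪ pre:
  G ∩ del = {}  (empty — regression defined)
  G \ add = {pkg_at(p2,whs1), pkg_at(p5,hub)} \ {pkg_at(p5,hub)} = {pkg_at(p2,whs1)}
  ∪ pre   = {pkg_at(p2,whs1)} ∪ {in(p5,t2), truck_at(t2,hub)}
          = {in(p5,t2), pkg_at(p2,whs1), truck_at(t2,hub)}

== RESULT ==
["in(p5,t2)", "pkg_at(p2,whs1)", "truck_at(t2,hub)"]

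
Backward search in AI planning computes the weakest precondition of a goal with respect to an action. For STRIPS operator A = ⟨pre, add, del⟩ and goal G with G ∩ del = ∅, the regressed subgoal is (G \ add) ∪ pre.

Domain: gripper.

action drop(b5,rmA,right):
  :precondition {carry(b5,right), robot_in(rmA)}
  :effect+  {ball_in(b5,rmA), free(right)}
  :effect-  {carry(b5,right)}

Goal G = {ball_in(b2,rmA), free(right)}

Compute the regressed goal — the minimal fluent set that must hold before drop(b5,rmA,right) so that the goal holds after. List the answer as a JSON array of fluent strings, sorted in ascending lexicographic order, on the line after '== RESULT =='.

Compute (G \ add) ∪ pre:
  G ∩ del = {}  (empty — regression defined)
  G \ add = {ball_in(b2,rmA), free(right)} \ {ball_in(b5,rmA), free(right)} = {ball_in(b2,rmA)}
  ∪ pre   = {ball_in(b2,rmA)} ∪ {carry(b5,right), robot_in(rmA)}
          = {ball_in(b2,rmA), carry(b5,right), robot_in(rmA)}

== RESULT ==
["ball_in(b2,rmA)", "carry(b5,right)", "robot_in(rmA)"]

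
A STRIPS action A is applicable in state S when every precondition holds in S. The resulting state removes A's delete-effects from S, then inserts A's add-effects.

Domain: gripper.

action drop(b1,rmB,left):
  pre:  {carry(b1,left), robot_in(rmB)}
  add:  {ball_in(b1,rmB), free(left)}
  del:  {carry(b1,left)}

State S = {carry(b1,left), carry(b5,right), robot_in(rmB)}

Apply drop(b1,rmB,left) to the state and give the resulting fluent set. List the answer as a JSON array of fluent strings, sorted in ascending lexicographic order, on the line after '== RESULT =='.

Progress:
  pre ⊆ S: {carry(b1,left), robot_in(rmB)} ⊆ S  — applicable
  S \ del = {carry(b5,right), robot_in(rmB)}
  ∪ add   = {ball_in(b1,rmB), carry(b5,right), free(left), robot_in(rmB)}

== RESULT ==
["ball_in(b1,rmB)", "carry(b5,right)", "free(left)", "robot_in(rmB)"]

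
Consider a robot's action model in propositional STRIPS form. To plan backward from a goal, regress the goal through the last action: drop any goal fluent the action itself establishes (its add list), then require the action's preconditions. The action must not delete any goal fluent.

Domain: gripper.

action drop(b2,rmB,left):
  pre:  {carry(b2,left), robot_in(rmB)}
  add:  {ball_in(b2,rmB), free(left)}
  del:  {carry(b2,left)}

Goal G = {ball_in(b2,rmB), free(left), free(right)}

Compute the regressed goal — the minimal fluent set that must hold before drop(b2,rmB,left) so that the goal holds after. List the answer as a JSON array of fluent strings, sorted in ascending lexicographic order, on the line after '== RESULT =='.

Regress:
  G ∩ del = {}  (empty — regression defined)
  G \ add = {ball_in(b2,rmB), free(left), free(right)} \ {ball_in(b2,rmB), free(left)} = {free(right)}
  ∪ pre   = {free(right)} ∪ {carry(b2,left), robot_in(rmB)}
          = {carry(b2,left), free(right), robot_in(rmB)}

== RESULT ==
["carry(b2,left)", "free(right)", "robot_in(rmB)"]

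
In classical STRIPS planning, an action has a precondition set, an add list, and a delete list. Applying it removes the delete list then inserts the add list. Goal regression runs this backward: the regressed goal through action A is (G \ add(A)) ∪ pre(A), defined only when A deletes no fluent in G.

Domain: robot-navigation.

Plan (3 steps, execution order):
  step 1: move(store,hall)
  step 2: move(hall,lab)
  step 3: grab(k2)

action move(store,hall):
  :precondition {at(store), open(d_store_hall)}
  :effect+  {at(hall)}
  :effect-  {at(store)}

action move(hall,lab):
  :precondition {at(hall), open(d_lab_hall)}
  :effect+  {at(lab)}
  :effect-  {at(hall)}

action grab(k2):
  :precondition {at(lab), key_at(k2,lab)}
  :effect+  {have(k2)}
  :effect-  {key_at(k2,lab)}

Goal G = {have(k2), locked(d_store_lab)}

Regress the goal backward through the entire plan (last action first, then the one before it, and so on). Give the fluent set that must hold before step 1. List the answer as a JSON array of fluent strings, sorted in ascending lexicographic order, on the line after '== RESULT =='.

Work backward from the goal:
  through step 3 (grab(k2)): drop {have(k2)}, keep {locked(d_store_lab)}, require {at(lab), key_at(k2,lab)}
    → {at(lab), key_at(k2,lab), locked(d_store_lab)}
  through step 2 (move(hall,lab)): drop {at(lab)}, keep {key_at(k2,lab), locked(d_store_lab)}, require {at(hall), open(d_lab_hall)}
    → {at(hall), key_at(k2,lab), locked(d_store_lab), open(d_lab_hall)}
  through step 1 (move(store,hall)): drop {at(hall)}, keep {key_at(k2,lab), locked(d_store_lab), open(d_lab_hall)}, require {at(store), open(d_store_hall)}
    → {at(store), key_at(k2,lab), locked(d_store_lab), open(d_lab_hall), open(d_store_hall)}

== RESULT ==
["at(store)", "key_at(k2,lab)", "locked(d_store_lab)", "open(d_lab_hall)", "open(d_store_hall)"]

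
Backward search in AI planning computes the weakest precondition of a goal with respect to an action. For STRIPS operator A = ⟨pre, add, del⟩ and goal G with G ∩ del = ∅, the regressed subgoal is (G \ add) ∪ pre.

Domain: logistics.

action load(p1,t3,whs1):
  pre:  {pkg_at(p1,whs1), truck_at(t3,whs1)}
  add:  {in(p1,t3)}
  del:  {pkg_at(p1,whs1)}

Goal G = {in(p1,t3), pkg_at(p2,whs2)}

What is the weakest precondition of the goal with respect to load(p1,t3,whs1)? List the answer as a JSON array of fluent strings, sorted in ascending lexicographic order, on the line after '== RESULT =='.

Regress:
  G ∩ del = {}  (empty — regression defined)
  G \ add = {in(p1,t3), pkg_at(p2,whs2)} \ {in(p1,t3)} = {pkg_at(p2,whs2)}
  ∪ pre   = {pkg_at(p2,whs2)} ∪ {pkg_at(p1,whs1), truck_at(t3,whs1)}
          = {pkg_at(p1,whs1), pkg_at(p2,whs2), truck_at(t3,whs1)}

== RESULT ==
["pkg_at(p1,whs1)", "pkg_at(p2,whs2)", "truck_at(t3,whs1)"]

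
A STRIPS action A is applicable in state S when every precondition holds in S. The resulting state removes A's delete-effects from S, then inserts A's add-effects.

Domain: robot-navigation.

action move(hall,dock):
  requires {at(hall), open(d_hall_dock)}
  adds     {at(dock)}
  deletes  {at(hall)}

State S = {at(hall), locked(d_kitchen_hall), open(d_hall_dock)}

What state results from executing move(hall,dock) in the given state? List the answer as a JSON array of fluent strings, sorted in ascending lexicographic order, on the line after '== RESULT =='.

Compute (S \ del) ∪ add:
  pre ⊆ S: {at(hall), open(d_hall_dock)} ⊆ S  — applicable
  S \ del = {locked(d_kitchen_hall), open(d_hall_dock)}
  ∪ add   = {at(dock), locked(d_kitchen_hall), open(d_hall_dock)}

== RESULT ==
["at(dock)", "locked(d_kitchen_hall)", "open(d_hall_dock)"]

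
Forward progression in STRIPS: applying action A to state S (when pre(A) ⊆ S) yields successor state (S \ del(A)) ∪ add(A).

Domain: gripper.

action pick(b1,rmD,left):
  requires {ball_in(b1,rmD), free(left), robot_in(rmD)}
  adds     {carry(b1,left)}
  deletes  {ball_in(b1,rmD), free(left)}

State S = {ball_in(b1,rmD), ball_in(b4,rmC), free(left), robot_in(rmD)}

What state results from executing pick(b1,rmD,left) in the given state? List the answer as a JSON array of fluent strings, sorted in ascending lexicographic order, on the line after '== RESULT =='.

Compute (S \ del) ∪ add:
  pre ⊆ S: {ball_in(b1,rmD), free(left), robot_in(rmD)} ⊆ S  — applicable
  S \ del = {ball_in(b4,rmC), robot_in(rmD)}
  ∪ add   = {ball_in(b4,rmC), carry(b1,left), robot_in(rmD)}

== RESULT ==
["ball_in(b4,rmC)", "carry(b1,left)", "robot_in(rmD)"]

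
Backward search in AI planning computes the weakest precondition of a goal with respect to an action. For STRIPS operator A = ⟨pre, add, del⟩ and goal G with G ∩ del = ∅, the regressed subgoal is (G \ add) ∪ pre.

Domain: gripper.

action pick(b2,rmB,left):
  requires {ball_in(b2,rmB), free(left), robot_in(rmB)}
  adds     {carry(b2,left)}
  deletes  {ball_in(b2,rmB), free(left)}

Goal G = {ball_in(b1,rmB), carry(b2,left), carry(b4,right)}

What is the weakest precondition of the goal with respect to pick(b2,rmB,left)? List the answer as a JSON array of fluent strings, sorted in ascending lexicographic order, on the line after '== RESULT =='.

Regress:
  G ∩ del = {}  (empty — regression defined)
  G \ add = {ball_in(b1,rmB), carry(b2,left), carry(b4,right)} \ {carry(b2,left)} = {ball_in(b1,rmB), carry(b4,right)}
  ∪ pre   = {ball_in(b1,rmB), carry(b4,right)} ∪ {ball_in(b2,rmB), free(left), robot_in(rmB)}
          = {ball_in(b1,rmB), ball_in(b2,rmB), carry(b4,right), free(left), robot_in(rmB)}

== RESULT ==
["ball_in(b1,rmB)", "ball_in(b2,rmB)", "carry(b4,right)", "free(left)", "robot_in(rmB)"]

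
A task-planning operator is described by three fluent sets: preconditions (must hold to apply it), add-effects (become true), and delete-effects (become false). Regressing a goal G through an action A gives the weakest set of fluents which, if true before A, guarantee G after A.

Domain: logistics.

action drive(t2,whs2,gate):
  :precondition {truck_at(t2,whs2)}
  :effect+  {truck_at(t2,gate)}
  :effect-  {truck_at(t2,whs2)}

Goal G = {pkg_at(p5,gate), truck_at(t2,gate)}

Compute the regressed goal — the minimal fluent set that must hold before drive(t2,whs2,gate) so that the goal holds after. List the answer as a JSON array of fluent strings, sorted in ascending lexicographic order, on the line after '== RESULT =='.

Compute (G \ add) ∪ pre:
  G ∩ del = {}  (empty — regression defined)
  G \ add = {pkg_at(p5,gate), truck_at(t2,gate)} \ {truck_at(t2,gate)} = {pkg_at(p5,gate)}
  ∪ pre   = {pkg_at(p5,gate)} ∪ {truck_at(t2,whs2)}
          = {pkg_at(p5,gate), truck_at(t2,whs2)}

== RESULT ==
["pkg_at(p5,gate)", "truck_at(t2,whs2)"]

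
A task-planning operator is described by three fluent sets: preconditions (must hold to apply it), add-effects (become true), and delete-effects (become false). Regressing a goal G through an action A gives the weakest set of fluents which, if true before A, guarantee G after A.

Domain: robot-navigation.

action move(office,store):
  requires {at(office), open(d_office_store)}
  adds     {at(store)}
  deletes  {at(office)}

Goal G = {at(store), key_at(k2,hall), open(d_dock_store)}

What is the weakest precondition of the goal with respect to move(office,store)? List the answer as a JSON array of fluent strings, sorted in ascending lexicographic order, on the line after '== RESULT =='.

Regress:
  G ∩ del = {}  (empty — regression defined)
  G \ add = {at(store), key_at(k2,hall), open(d_dock_store)} \ {at(store)} = {key_at(k2,hall), open(d_dock_store)}
  ∪ pre   = {key_at(k2,hall), open(d_dock_store)} ∪ {at(office), open(d_office_store)}
          = {at(office), key_at(k2,hall), open(d_dock_store), open(d_office_store)}

== RESULT ==
["at(office)", "key_at(k2,hall)", "open(d_dock_store)", "open(d_office_store)"]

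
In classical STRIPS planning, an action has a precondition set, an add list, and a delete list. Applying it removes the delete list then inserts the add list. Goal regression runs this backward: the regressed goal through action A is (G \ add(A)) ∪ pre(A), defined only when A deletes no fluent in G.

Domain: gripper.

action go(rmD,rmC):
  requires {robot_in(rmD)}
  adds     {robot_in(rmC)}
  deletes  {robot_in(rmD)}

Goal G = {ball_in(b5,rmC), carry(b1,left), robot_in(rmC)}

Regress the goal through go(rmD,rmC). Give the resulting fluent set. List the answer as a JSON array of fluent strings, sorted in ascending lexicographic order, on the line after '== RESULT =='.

Regress:
  G ∩ del = {}  (empty — regression defined)
  G \ add = {ball_in(b5,rmC), carry(b1,left), robot_in(rmC)} \ {robot_in(rmC)} = {ball_in(b5,rmC), carry(b1,left)}
  ∪ pre   = {ball_in(b5,rmC), carry(b1,left)} ∪ {robot_in(rmD)}
          = {ball_in(b5,rmC), carry(b1,left), robot_in(rmD)}

== RESULT ==
["ball_in(b5,rmC)", "carry(b1,left)", "robot_in(rmD)"]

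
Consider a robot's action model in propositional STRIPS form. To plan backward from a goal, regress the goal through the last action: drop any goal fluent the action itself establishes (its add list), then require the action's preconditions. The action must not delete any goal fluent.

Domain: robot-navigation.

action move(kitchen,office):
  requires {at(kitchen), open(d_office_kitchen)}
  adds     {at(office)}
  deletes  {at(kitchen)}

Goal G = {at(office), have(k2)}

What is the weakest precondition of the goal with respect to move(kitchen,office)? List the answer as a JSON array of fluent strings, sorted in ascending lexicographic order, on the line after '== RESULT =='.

Compute (G \ add) ∪ pre:
  G ∩ del = {}  (empty — regression defined)
  G \ add = {at(office), have(k2)} \ {at(office)} = {have(k2)}
  ∪ pre   = {have(k2)} ∪ {at(kitchen), open(d_office_kitchen)}
          = {at(kitchen), have(k2), open(d_office_kitchen)}

== RESULT ==
["at(kitchen)", "have(k2)", "open(d_office_kitchen)"]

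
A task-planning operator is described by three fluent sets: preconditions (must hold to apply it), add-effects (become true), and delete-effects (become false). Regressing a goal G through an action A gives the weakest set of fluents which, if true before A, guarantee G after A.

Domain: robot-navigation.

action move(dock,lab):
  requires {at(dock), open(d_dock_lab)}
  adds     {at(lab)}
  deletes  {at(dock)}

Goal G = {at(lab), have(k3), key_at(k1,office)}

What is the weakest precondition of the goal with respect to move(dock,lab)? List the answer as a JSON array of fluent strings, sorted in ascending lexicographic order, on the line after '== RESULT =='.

Regress:
  G ∩ del = {}  (empty — regression defined)
  G \ add = {at(lab), have(k3), key_at(k1,office)} \ {at(lab)} = {have(k3), key_at(k1,office)}
  ∪ pre   = {have(k3), key_at(k1,office)} ∪ {at(dock), open(d_dock_lab)}
          = {at(dock), have(k3), key_at(k1,office), open(d_dock_lab)}

== RESULT ==
["at(dock)", "have(k3)", "key_at(k1,office)", "open(d_dock_lab)"]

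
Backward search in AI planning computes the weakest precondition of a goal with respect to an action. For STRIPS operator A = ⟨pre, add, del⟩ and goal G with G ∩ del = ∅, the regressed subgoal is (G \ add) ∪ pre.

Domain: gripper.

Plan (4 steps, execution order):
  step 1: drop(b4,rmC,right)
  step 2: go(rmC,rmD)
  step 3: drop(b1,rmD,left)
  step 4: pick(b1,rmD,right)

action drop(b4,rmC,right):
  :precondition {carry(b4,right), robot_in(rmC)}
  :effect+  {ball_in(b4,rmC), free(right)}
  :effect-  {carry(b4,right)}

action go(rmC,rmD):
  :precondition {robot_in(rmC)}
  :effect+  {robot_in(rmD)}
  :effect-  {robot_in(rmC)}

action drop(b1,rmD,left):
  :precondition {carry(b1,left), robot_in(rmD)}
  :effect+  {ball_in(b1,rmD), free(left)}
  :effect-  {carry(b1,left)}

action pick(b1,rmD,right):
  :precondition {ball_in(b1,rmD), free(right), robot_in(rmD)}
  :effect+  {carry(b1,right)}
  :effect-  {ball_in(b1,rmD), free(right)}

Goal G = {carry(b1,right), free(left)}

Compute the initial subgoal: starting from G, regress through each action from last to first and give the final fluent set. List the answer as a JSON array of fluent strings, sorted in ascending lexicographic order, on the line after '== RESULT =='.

Regress step by step:
  through step 4 (pick(b1,rmD,right)): drop {carry(b1,right)}, keep {free(left)}, require {ball_in(b1,rmD), free(right), robot_in(rmD)}
    → {ball_in(b1,rmD), free(left), free(right), robot_in(rmD)}
  through step 3 (drop(b1,rmD,left)): drop {ball_in(b1,rmD), free(left)}, keep {free(right), robot_in(rmD)}, require {carry(b1,left), robot_in(rmD)}
    → {carry(b1,left), free(right), robot_in(rmD)}
  through step 2 (go(rmC,rmD)): drop {robot_in(rmD)}, keep {carry(b1,left), free(right)}, require {robot_in(rmC)}
    → {carry(b1,left), free(right), robot_in(rmC)}
  through step 1 (drop(b4,rmC,right)): drop {free(right)}, keep {carry(b1,left), robot_in(rmC)}, require {carry(b4,right), robot_in(rmC)}
    → {carry(b1,left), carry(b4,right), robot_in(rmC)}

== RESULT ==
["carry(b1,left)", "carry(b4,right)", "robot_in(rmC)"]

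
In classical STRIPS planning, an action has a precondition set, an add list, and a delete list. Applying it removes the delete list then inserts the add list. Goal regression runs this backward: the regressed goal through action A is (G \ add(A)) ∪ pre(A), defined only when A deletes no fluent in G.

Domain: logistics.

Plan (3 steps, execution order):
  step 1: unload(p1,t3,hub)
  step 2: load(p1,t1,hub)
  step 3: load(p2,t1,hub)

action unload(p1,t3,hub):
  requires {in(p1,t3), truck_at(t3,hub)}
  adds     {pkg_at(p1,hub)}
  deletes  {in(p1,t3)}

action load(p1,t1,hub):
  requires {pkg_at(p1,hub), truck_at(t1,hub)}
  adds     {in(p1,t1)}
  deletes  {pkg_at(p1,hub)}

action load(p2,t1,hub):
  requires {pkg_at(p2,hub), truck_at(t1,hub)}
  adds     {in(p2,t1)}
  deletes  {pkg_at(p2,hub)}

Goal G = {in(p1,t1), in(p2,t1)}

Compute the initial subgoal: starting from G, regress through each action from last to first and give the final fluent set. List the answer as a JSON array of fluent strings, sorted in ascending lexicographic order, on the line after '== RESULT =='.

Regress step by step:
  through step 3 (load(p2,t1,hub)): drop {in(p2,t1)}, keep {in(p1,t1)}, require {pkg_at(p2,hub), truck_at(t1,hub)}
    → {in(p1,t1), pkg_at(p2,hub), truck_at(t1,hub)}
  through step 2 (load(p1,t1,hub)): drop {in(p1,t1)}, keep {pkg_at(p2,hub), truck_at(t1,hub)}, require {pkg_at(p1,hub), truck_at(t1,hub)}
    → {pkg_at(p1,hub), pkg_at(p2,hub), truck_at(t1,hub)}
  through step 1 (unload(p1,t3,hub)): drop {pkg_at(p1,hub)}, keep {pkg_at(p2,hub), truck_at(t1,hub)}, require {in(p1,t3), truck_at(t3,hub)}
    → {in(p1,t3), pkg_at(p2,hub), truck_at(t1,hub), truck_at(t3,hub)}

== RESULT ==
["in(p1,t3)", "pkg_at(p2,hub)", "truck_at(t1,hub)", "truck_at(t3,hub)"]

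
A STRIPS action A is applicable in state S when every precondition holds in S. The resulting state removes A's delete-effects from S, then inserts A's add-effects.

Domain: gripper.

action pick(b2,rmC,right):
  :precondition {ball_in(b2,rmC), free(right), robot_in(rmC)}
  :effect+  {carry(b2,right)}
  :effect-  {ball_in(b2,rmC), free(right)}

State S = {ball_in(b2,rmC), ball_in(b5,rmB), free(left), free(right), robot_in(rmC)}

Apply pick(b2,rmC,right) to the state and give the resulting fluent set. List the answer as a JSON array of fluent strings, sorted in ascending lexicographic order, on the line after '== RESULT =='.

Compute (S \ del) ∪ add:
  pre ⊆ S: {ball_in(b2,rmC), free(right), robot_in(rmC)} ⊆ S  — applicable
  S \ del = {ball_in(b5,rmB), free(left), robot_in(rmC)}
  ∪ add   = {ball_in(b5,rmB), carry(b2,right), free(left), robot_in(rmC)}

== RESULT ==
["ball_in(b5,rmB)", "carry(b2,right)", "free(left)", "robot_in(rmC)"]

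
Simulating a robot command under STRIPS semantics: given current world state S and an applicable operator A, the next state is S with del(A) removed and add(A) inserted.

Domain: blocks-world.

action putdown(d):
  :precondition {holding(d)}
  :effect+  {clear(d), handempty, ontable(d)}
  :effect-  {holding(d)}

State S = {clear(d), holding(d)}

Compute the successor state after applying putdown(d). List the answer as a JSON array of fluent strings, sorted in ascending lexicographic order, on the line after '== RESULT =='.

Compute (S \ del) ∪ add:
  pre ⊆ S: {holding(d)} ⊆ S  — applicable
  S \ del = {clear(d)}
  ∪ add   = {clear(d), handempty, ontable(d)}

== RESULT ==
["clear(d)", "handempty", "ontable(d)"]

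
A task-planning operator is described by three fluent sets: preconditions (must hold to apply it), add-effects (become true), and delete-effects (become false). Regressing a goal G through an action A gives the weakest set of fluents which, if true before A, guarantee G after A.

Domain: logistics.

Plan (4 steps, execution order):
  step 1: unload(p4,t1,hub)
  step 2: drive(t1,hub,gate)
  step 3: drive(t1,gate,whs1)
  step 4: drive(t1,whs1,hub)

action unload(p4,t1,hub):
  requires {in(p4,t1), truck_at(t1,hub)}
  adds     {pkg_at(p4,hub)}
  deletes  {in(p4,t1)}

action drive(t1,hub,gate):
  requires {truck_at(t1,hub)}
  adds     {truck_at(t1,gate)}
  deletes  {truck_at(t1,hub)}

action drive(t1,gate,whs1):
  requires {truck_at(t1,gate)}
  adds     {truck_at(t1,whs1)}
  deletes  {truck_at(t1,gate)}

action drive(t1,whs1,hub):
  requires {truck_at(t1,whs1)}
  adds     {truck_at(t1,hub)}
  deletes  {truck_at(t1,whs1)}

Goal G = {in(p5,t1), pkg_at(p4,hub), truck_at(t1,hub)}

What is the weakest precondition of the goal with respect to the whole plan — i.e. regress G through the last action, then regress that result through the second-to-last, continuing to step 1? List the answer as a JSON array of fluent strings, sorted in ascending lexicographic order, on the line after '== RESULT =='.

Regress step by step:
  through step 4 (drive(t1,whs1,hub)): drop {truck_at(t1,hub)}, keep {in(p5,t1), pkg_at(p4,hub)}, require {truck_at(t1,whs1)}
    → {in(p5,t1), pkg_at(p4,hub), truck_at(t1,whs1)}
  through step 3 (drive(t1,gate,whs1)): drop {truck_at(t1,whs1)}, keep {in(p5,t1), pkg_at(p4,hub)}, require {truck_at(t1,gate)}
    → {in(p5,t1), pkg_at(p4,hub), truck_at(t1,gate)}
  through step 2 (drive(t1,hub,gate)): drop {truck_at(t1,gate)}, keep {in(p5,t1), pkg_at(p4,hub)}, require {truck_at(t1,hub)}
    → {in(p5,t1), pkg_at(p4,hub), truck_at(t1,hub)}
  through step 1 (unload(p4,t1,hub)): drop {pkg_at(p4,hub)}, keep {in(p5,t1), truck_at(t1,hub)}, require {in(p4,t1), truck_at(t1,hub)}
    → {in(p4,t1), in(p5,t1), truck_at(t1,hub)}

== RESULT ==
["in(p4,t1)", "in(p5,t1)", "truck_at(t1,hub)"]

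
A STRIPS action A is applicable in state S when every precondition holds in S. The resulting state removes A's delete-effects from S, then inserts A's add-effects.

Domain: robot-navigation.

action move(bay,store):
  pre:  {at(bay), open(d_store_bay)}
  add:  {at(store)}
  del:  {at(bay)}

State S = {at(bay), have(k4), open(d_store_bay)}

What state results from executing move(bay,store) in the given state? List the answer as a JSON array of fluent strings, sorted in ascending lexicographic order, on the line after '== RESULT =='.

Compute (S \ del) ∪ add:
  pre ⊆ S: {at(bay), open(d_store_bay)} ⊆ S  — applicable
  S \ del = {have(k4), open(d_store_bay)}
  ∪ add   = {at(store), have(k4), open(d_store_bay)}

== RESULT ==
["at(store)", "have(k4)", "open(d_store_bay)"]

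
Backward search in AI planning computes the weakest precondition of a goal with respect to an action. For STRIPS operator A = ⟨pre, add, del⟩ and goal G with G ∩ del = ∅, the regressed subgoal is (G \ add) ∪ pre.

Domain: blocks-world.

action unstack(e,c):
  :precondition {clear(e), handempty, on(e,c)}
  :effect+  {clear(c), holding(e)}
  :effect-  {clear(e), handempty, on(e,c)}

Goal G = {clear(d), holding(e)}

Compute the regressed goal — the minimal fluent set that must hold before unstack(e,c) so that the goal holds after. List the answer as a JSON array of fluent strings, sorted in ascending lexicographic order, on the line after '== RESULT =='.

Compute (G \ add) ∪ pre:
  G ∩ del = {}  (empty — regression defined)
  G \ add = {clear(d), holding(e)} \ {clear(c), holding(e)} = {clear(d)}
  ∪ pre   = {clear(d)} ∪ {clear(e), handempty, on(e,c)}
          = {clear(d), clear(e), handempty, on(e,c)}

== RESULT ==
["clear(d)", "clear(e)", "handempty", "on(e,c)"]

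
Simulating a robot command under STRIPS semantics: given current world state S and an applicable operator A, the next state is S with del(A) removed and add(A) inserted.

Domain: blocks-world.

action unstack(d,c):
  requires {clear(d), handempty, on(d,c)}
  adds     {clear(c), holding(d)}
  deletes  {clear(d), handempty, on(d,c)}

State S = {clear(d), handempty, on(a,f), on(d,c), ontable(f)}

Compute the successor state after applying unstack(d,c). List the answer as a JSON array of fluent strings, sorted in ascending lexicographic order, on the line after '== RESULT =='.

Progress:
  pre ⊆ S: {clear(d), handempty, on(d,c)} ⊆ S  — applicable
  S \ del = {on(a,f), ontable(f)}
  ∪ add   = {clear(c), holding(d), on(a,f), ontable(f)}

== RESULT ==
["clear(c)", "holding(d)", "on(a,f)", "ontable(f)"]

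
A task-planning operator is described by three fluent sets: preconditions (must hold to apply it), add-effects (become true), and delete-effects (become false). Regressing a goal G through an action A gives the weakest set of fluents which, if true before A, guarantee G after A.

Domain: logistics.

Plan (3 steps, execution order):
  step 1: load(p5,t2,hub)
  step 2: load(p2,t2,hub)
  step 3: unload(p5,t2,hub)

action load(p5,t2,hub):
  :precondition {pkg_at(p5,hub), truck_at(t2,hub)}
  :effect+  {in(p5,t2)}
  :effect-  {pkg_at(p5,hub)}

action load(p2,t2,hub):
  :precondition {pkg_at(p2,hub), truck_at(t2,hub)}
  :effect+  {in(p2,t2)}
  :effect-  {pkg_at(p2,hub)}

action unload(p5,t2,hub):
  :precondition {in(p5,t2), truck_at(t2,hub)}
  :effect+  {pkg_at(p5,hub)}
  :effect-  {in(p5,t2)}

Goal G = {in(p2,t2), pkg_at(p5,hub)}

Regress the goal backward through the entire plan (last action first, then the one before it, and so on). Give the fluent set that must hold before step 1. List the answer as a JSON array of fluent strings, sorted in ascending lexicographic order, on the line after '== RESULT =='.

Regress step by step:
  through step 3 (unload(p5,t2,hub)): drop {pkg_at(p5,hub)}, keep {in(p2,t2)}, require {in(p5,t2), truck_at(t2,hub)}
    → {in(p2,t2), in(p5,t2), truck_at(t2,hub)}
  through step 2 (load(p2,t2,hub)): drop {in(p2,t2)}, keep {in(p5,t2), truck_at(t2,hub)}, require {pkg_at(p2,hub), truck_at(t2,hub)}
    → {in(p5,t2), pkg_at(p2,hub), truck_at(t2,hub)}
  through step 1 (load(p5,t2,hub)): drop {in(p5,t2)}, keep {pkg_at(p2,hub), truck_at(t2,hub)}, require {pkg_at(p5,hub), truck_at(t2,hub)}
    → {pkg_at(p2,hub), pkg_at(p5,hub), truck_at(t2,hub)}

== RESULT ==
["pkg_at(p2,hub)", "pkg_at(p5,hub)", "truck_at(t2,hub)"]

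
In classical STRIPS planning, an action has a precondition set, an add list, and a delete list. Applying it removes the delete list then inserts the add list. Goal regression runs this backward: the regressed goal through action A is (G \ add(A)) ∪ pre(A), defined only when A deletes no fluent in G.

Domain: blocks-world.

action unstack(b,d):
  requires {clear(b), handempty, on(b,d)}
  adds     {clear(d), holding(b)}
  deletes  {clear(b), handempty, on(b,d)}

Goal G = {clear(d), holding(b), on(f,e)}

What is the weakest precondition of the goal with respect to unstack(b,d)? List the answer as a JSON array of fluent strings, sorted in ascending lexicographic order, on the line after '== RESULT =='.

Compute (G \ add) ∪ pre:
  G ∩ del = {}  (empty — regression defined)
  G \ add = {clear(d), holding(b), on(f,e)} \ {clear(d), holding(b)} = {on(f,e)}
  ∪ pre   = {on(f,e)} ∪ {clear(b), handempty, on(b,d)}
          = {clear(b), handempty, on(b,d), on(f,e)}

== RESULT ==
["clear(b)", "handempty", "on(b,d)", "on(f,e)"]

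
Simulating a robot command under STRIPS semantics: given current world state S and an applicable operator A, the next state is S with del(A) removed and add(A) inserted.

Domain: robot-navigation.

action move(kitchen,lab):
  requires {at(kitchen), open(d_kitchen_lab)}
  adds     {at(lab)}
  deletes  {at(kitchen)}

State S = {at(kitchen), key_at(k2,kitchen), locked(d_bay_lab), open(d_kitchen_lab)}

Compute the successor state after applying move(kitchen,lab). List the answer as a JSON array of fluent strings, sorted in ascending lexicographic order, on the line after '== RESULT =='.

Progress:
  pre ⊆ S: {at(kitchen), open(d_kitchen_lab)} ⊆ S  — applicable
  S \ del = {key_at(k2,kitchen), locked(d_bay_lab), open(d_kitchen_lab)}
  ∪ add   = {at(lab), key_at(k2,kitchen), locked(d_bay_lab), open(d_kitchen_lab)}

== RESULT ==
["at(lab)", "key_at(k2,kitchen)", "locked(d_bay_lab)", "open(d_kitchen_lab)"]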